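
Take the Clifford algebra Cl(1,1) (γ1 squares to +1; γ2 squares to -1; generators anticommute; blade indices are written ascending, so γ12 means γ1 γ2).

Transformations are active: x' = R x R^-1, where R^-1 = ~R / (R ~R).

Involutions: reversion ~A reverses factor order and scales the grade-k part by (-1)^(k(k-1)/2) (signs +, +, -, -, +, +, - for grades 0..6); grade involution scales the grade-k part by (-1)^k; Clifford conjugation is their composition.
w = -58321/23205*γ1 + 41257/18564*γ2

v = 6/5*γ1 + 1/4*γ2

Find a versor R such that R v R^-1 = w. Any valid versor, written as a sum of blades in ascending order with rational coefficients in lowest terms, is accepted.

Here q(v) = q(w) = 551/400; the classical choice R = v + w = -6095/4641*γ1 + 22949/9282*γ2 then realises v -> w under the sandwich.
Answer: -6095/4641*γ1 + 22949/9282*γ2


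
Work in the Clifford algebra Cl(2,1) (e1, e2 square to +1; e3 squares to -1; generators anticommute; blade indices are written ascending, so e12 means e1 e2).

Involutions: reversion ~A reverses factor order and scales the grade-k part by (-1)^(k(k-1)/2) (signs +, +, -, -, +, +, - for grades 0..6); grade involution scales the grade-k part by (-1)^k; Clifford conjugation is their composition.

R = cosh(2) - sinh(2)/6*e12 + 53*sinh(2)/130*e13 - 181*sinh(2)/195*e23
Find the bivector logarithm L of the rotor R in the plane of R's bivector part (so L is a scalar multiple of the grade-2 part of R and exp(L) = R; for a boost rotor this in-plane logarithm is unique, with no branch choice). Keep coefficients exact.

The scalar part of R is cosh(2), giving the rapidity magnitude (cosh is even); the bivector part supplies orientation, its quotient by sinh of the rapidity is the plane, and L = rapidity * plane — unique in that plane, since flipping both signs leaves L unchanged.
Concretely: cosh(rapidity) = cosh(2) gives rapidity = ±2, and since rapidity/sinh(rapidity) is even the sign is immaterial: L = (rapidity/sinh(rapidity)) * <R>_2 = (2/sinh(2)) * <R>_2.
Answer: -1/3*e12 + 53/65*e13 - 362/195*e23


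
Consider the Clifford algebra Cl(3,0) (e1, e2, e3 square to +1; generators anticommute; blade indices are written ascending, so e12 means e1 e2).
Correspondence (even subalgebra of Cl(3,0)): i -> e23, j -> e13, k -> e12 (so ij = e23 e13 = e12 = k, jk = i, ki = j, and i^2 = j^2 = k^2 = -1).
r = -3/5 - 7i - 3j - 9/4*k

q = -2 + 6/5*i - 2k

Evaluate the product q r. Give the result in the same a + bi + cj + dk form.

In blades: q = -2 - 2*e12 + 6/5*e23, r = -3/5 - 9/4*e12 - 3*e13 - 7*e23.
Distribute q over r term by term (generator squares from the signature, products reordered to ascending indices): (-2)*r = 6/5 + 9/2*e12 + 6*e13 + 14*e23; (-2*e12)*r = -9/2 + 6/5*e12 + 14*e13 - 6*e23; (6/5*e23)*r = 42/5 - 18/5*e12 + 27/10*e13 - 18/25*e23.
Sum: 51/10 + 21/10*e12 + 227/10*e13 + 182/25*e23; translating back through the correspondence:
Answer: 51/10 + 182/25*i + 227/10*j + 21/10*k


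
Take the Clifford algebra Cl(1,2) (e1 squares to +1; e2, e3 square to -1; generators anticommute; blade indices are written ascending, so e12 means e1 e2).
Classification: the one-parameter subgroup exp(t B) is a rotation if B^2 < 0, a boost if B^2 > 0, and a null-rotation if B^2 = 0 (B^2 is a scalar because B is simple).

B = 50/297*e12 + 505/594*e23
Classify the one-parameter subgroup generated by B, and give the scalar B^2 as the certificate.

B^2 term by term: the squares give (50/297)^2*(e12)^2 + (505/594)^2*(e23)^2 = 2500/88209*(+1) + 255025/352836*(-1) = -25/36 (each basis 2-blade squares to minus the product of its generators' squares); cross terms between blades sharing an index anticommute and cancel. So B^2 = -25/36.
Answer: rotation, certificate B^2 = -25/36. The scalar -25/36 is the complete invariant here: its sign names the subgroup type.


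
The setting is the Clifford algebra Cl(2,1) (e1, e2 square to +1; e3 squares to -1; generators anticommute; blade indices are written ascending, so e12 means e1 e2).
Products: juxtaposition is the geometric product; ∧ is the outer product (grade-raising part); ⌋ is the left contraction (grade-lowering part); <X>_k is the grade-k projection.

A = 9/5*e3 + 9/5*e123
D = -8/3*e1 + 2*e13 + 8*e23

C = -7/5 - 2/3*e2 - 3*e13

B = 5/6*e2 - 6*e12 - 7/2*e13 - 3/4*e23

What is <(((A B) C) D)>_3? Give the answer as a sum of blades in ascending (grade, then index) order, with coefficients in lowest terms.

step 1: -153/20*e1 + 99/20*e2 + 54/5*e3 - 3/2*e13 - 3/2*e23 - 54/5*e123
step 2: 6/5 - 2169/100*e1 - 3933/100*e2 + 683/100*e3 + 3/5*e12 - 51/10*e13 + 93/10*e23 + 2897/100*e123
step 3: 3051/25 + 12111/50*e1 - 17/10*e2 - 18581/50*e3 - 4107/25*e12 + 1906/75*e13 - 5164/75*e23 - 5983/50*e123
step 4: -5983/50*e123
Answer: -5983/50*e123


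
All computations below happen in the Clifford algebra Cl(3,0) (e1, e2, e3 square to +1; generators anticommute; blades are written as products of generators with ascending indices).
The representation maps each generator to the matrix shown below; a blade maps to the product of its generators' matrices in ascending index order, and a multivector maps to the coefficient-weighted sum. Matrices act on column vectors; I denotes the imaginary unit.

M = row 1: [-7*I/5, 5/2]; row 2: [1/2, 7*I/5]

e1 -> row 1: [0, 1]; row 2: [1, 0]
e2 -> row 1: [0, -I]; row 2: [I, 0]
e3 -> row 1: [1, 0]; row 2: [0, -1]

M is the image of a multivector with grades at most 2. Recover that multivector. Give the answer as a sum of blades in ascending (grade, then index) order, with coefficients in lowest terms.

Method: 1, rho(e1), rho(e2), rho(e3) form a trace-orthogonal basis of the 2x2 complex matrices (tr(X Y) = 2 if X = Y, else 0), so M = m0*1 + m1*rho(e1) + m2*rho(e2) + m3*rho(e3) with m0 = tr(M)/2 = 0, m1 = tr(M rho(e1))/2 = 3/2, m2 = tr(M rho(e2))/2 = I, m3 = tr(M rho(e3))/2 = -7*I/5.
Multiplying table entries, the bivector images are rho(e1 e2) = I*rho(e3), rho(e1 e3) = -I*rho(e2), rho(e2 e3) = I*rho(e1); with real blade coefficients the real parts of m0..m3 are the coefficients of 1, e1, e2, e3 and the imaginary parts give the bivectors (e2 e3: Im m1, e1 e3: -Im m2, e1 e2: Im m3).
Answer: 3/2*e1 - 7/5*e1 e2 - e1 e3


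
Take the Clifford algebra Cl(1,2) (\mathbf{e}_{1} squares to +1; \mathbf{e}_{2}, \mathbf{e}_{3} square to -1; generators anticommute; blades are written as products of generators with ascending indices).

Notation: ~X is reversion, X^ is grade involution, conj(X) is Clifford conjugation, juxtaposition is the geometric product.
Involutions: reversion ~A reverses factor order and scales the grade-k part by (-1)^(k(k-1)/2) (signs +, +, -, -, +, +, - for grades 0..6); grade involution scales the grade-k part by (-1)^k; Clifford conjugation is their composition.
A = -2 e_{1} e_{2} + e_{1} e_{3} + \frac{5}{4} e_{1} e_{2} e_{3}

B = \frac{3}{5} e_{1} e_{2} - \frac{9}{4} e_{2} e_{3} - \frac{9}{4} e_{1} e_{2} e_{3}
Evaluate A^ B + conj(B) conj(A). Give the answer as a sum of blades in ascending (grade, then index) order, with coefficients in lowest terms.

first term: -\frac{321}{80} - \frac{45}{16} e_{1} + \frac{9}{4} e_{2} + \frac{15}{4} e_{3} - \frac{9}{4} e_{1} e_{2} - \frac{9}{2} e_{1} e_{3} + \frac{3}{5} e_{2} e_{3}
second term: \frac{129}{80} - \frac{45}{16} e_{1} - \frac{9}{4} e_{2} - \frac{21}{4} e_{3} + \frac{9}{4} e_{1} e_{2} + \frac{9}{2} e_{1} e_{3} - \frac{3}{5} e_{2} e_{3}
Answer: -\frac{12}{5} - \frac{45}{8} e_{1} - \frac{3}{2} e_{3}


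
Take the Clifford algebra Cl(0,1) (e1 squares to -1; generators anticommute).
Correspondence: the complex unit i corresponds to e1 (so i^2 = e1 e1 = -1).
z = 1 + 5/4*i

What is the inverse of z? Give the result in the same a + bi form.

In blades: z = 1 + 5/4*e1.
With qbar = 1 - 5/4*e1 (scalar fixed, mapped units negated), z qbar = 41/16 (the sum of squared coefficients), so z^-1 = qbar / (41/16) = 16/41 - 20/41*e1; translating back:
Answer: 16/41 - 20/41*i


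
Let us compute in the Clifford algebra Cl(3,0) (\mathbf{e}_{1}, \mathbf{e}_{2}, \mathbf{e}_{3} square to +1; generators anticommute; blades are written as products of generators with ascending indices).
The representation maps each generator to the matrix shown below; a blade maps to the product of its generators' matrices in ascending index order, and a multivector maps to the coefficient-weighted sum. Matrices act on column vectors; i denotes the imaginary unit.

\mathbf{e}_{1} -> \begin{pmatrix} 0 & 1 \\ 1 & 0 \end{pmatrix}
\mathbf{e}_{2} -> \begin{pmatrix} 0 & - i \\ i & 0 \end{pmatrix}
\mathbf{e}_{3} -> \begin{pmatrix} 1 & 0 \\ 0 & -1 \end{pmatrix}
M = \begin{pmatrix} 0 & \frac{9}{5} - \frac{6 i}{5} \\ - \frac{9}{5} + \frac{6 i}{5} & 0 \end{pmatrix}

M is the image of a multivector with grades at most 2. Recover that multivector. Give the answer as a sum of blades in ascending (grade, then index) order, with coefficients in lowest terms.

Method: 1, rho(e_{1}), rho(e_{2}), rho(e_{3}) form a trace-orthogonal basis of the 2x2 complex matrices (tr(X Y) = 2 if X = Y, else 0), so M = m0*1 + m1*rho(e_{1}) + m2*rho(e_{2}) + m3*rho(e_{3}) with m0 = tr(M)/2 = 0, m1 = tr(M rho(e_{1}))/2 = 0, m2 = tr(M rho(e_{2}))/2 = \frac{6}{5} + \frac{9 i}{5}, m3 = tr(M rho(e_{3}))/2 = 0.
Multiplying table entries, the bivector images are rho(e_{1} e_{2}) = i*rho(e_{3}), rho(e_{1} e_{3}) = -i*rho(e_{2}), rho(e_{2} e_{3}) = i*rho(e_{1}); with real blade coefficients the real parts of m0..m3 are the coefficients of 1, e_{1}, e_{2}, e_{3} and the imaginary parts give the bivectors (e_{2} e_{3}: Im m1, e_{1} e_{3}: -Im m2, e_{1} e_{2}: Im m3).
Answer: \frac{6}{5} e_{2} - \frac{9}{5} e_{1} e_{3}


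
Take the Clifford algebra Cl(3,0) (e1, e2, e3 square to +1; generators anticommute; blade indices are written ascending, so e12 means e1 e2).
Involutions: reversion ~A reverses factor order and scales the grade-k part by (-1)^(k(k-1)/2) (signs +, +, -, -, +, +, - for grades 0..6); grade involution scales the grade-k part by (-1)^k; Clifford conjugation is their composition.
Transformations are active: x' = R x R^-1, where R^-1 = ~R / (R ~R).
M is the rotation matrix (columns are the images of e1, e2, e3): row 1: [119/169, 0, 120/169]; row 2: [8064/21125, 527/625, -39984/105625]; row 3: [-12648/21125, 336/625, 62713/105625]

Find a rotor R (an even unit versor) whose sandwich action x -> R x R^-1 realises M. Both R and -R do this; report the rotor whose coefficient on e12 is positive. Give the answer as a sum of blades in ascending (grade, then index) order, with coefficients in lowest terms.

Method: write R = a + b12*e12 + b13*e13 + b23*e23 with a^2 + b12^2 + b13^2 + b23^2 = 1 (so R^-1 = ~R). Expanding the columns R e_j ~R gives tr M = 4a^2 - 1 and, from the antisymmetric part, M21 - M12 = -4a*b12, M13 - M31 = 4a*b13, M32 - M23 = -4a*b23.
Here tr M = 226151/105625, so a^2 = (1 + tr M)/4 = 82944/105625 and a = ±288/325. Taking a = 288/325: M21 - M12 = 8064/21125, M13 - M31 = 27648/21125, M32 - M23 = 96768/105625, giving b12 = -7/65, b13 = 24/65, b23 = -84/325, i.e. R = 288/325 - 7/65*e12 + 24/65*e13 - 84/325*e23.
Its e12 coefficient is negative, so report the other preimage -R.
Answer: -288/325 + 7/65*e12 - 24/65*e13 + 84/325*e23. Note: both R and -R realise this M (trace 226151/105625); the covering map identifies them, and the e12-coefficient sign is the tie-breaker.


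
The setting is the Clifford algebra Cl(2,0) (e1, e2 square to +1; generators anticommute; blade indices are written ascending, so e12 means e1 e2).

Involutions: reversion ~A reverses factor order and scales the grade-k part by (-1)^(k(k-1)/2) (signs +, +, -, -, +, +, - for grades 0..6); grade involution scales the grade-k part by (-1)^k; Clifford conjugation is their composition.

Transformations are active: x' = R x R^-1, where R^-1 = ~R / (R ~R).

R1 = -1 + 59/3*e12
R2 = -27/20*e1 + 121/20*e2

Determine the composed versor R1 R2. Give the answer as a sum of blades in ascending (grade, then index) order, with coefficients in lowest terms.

Distribute over the terms of R1 (each basis-blade product reordered to ascending indices, repeated generators contracted through their squares):
(-1) R2 = 27/20*e1 - 121/20*e2
(59/3*e12) R2 = 7139/60*e1 + 531/20*e2
Summing the partial products and collecting blades:
Answer: 361/3*e1 + 41/2*e2


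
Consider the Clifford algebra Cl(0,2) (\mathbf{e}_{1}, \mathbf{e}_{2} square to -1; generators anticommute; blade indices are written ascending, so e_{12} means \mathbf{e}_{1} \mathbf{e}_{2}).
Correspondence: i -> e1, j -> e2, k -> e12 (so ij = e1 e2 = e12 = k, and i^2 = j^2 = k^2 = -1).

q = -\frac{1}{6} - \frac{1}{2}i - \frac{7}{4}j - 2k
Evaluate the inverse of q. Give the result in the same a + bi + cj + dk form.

In blades: q = -\frac{1}{6} - \frac{1}{2} e_{1} - \frac{7}{4} e_{2} - 2 e_{12}.
With qbar = -\frac{1}{6} + \frac{1}{2} e_{1} + \frac{7}{4} e_{2} + 2 e_{12} (scalar fixed, mapped units negated), q qbar = \frac{1057}{144} (the sum of squared coefficients), so q^-1 = qbar / (\frac{1057}{144}) = -\frac{24}{1057} + \frac{72}{1057} e_{1} + \frac{36}{151} e_{2} + \frac{288}{1057} e_{12}; translating back:
Answer: -\frac{24}{1057} + \frac{72}{1057}i + \frac{36}{151}j + \frac{288}{1057}k


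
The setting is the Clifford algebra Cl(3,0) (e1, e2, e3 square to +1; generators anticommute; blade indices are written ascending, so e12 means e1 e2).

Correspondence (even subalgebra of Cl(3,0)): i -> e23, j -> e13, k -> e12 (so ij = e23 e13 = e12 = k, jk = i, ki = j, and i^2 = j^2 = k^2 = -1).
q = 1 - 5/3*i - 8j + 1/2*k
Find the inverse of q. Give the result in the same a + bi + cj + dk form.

In blades: q = 1 + 1/2*e12 - 8*e13 - 5/3*e23.
With qbar = 1 - 1/2*e12 + 8*e13 + 5/3*e23 (scalar fixed, mapped units negated), q qbar = 2449/36 (the sum of squared coefficients), so q^-1 = qbar / (2449/36) = 36/2449 - 18/2449*e12 + 288/2449*e13 + 60/2449*e23; translating back:
Answer: 36/2449 + 60/2449*i + 288/2449*j - 18/2449*k


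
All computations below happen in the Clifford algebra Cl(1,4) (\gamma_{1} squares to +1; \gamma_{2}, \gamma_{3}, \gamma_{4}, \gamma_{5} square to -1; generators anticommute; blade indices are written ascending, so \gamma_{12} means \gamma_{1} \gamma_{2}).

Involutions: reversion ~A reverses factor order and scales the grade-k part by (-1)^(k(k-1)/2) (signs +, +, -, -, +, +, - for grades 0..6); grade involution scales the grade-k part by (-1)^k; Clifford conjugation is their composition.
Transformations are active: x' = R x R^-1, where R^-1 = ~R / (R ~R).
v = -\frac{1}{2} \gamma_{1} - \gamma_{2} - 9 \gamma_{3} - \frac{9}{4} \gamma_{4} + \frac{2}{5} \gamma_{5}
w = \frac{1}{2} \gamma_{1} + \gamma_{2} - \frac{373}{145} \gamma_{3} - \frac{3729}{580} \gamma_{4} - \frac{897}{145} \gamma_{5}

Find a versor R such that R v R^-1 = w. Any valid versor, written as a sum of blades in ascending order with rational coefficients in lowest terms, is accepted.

Since q(v) = q(w) = -\frac{34789}{400}, the sum R = v + w = -\frac{1678}{145} \gamma_{3} - \frac{2517}{290} \gamma_{4} - \frac{839}{145} \gamma_{5} does the job whenever invertible.
Answer: -\frac{1678}{145} \gamma_{3} - \frac{2517}{290} \gamma_{4} - \frac{839}{145} \gamma_{5}


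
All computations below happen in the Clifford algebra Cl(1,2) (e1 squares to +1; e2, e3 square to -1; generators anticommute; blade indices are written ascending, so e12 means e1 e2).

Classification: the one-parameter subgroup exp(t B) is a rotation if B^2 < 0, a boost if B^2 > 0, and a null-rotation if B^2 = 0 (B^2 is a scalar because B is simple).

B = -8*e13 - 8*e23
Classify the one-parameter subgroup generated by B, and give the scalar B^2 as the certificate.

B^2 term by term: the squares give (-8)^2*(e13)^2 + (-8)^2*(e23)^2 = 64*(+1) + 64*(-1) = 0 (each basis 2-blade squares to minus the product of its generators' squares); cross terms between blades sharing an index anticommute and cancel. So B^2 = 0.
Answer: null-rotation, certificate B^2 = 0. B^2 = 0 is basis-independent, so its sign is the whole story.


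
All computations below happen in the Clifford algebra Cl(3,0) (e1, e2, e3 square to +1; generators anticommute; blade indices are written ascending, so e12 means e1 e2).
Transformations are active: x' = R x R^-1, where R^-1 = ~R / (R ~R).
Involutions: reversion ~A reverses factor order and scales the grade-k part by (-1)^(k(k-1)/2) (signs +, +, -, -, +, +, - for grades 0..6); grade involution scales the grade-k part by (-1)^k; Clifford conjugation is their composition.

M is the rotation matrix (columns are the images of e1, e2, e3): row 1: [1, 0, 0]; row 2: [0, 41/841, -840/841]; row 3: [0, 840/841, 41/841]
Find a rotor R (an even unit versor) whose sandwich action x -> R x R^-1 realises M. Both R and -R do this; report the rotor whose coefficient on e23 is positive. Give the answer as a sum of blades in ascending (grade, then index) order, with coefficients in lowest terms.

Method: write R = a + b12*e12 + b13*e13 + b23*e23 with a^2 + b12^2 + b13^2 + b23^2 = 1 (so R^-1 = ~R). Expanding the columns R e_j ~R gives tr M = 4a^2 - 1 and, from the antisymmetric part, M21 - M12 = -4a*b12, M13 - M31 = 4a*b13, M32 - M23 = -4a*b23.
Here tr M = 923/841, so a^2 = (1 + tr M)/4 = 441/841 and a = ±21/29. Taking a = 21/29: M21 - M12 = 0, M13 - M31 = 0, M32 - M23 = 1680/841, giving b12 = 0, b13 = 0, b23 = -20/29, i.e. R = 21/29 - 20/29*e23.
Its e23 coefficient is negative, so report the other preimage -R.
Answer: -21/29 + 20/29*e23. Recall the cover is two-to-one: with M of trace 923/841, both preimages act alike, and the stated e23 sign chooses the sheet.


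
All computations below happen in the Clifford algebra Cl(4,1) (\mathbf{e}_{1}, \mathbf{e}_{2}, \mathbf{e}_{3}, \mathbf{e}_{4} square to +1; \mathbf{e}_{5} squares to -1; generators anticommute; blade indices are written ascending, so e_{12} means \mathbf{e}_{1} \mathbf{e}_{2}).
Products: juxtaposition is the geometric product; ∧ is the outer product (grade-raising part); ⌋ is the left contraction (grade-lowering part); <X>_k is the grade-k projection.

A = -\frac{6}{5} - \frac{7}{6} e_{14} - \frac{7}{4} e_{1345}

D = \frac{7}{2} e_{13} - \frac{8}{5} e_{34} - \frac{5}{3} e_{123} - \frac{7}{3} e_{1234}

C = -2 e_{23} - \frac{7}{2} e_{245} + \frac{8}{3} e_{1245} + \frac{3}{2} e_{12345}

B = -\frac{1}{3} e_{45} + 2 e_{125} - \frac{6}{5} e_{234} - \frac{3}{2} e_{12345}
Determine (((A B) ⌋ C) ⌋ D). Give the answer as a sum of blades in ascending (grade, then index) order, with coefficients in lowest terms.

step 1: \frac{21}{8} e_{2} + \frac{7}{12} e_{13} + \frac{7}{18} e_{15} + \frac{2}{5} e_{45} + \frac{7}{5} e_{123} - \frac{3}{10} e_{125} + \frac{247}{50} e_{234} - \frac{7}{4} e_{235} - \frac{7}{3} e_{245} + \frac{9}{5} e_{12345}
step 2: \frac{82}{15} + \frac{56}{9} e_{1} - \frac{7}{5} e_{2} - \frac{21}{4} e_{3} + \frac{4}{5} e_{4} + \frac{16}{15} e_{12} + \frac{7}{2} e_{13} - \frac{21}{8} e_{14} + \frac{741}{100} e_{15} + \frac{28}{27} e_{24} - \frac{9}{20} e_{34} - \frac{903}{80} e_{45} + \frac{3}{5} e_{123} - 7 e_{145} - \frac{7}{12} e_{234} + \frac{7}{8} e_{245} - \frac{63}{16} e_{1345}
step 3: -\frac{1197}{100} + \frac{1421}{72} e_{1} - \frac{35}{6} e_{2} + \frac{5588}{225} e_{3} + \frac{49}{5} e_{4} + \frac{77}{10} e_{12} + \frac{5824}{405} e_{13} - \frac{3563}{216} e_{23} - \frac{49}{6} e_{24} - \frac{1408}{225} e_{34} - \frac{326}{45} e_{123} + \frac{49}{4} e_{124} - \frac{49}{15} e_{134} - \frac{392}{27} e_{234} - \frac{574}{45} e_{1234}
Answer: -\frac{1197}{100} + \frac{1421}{72} e_{1} - \frac{35}{6} e_{2} + \frac{5588}{225} e_{3} + \frac{49}{5} e_{4} + \frac{77}{10} e_{12} + \frac{5824}{405} e_{13} - \frac{3563}{216} e_{23} - \frac{49}{6} e_{24} - \frac{1408}{225} e_{34} - \frac{326}{45} e_{123} + \frac{49}{4} e_{124} - \frac{49}{15} e_{134} - \frac{392}{27} e_{234} - \frac{574}{45} e_{1234}


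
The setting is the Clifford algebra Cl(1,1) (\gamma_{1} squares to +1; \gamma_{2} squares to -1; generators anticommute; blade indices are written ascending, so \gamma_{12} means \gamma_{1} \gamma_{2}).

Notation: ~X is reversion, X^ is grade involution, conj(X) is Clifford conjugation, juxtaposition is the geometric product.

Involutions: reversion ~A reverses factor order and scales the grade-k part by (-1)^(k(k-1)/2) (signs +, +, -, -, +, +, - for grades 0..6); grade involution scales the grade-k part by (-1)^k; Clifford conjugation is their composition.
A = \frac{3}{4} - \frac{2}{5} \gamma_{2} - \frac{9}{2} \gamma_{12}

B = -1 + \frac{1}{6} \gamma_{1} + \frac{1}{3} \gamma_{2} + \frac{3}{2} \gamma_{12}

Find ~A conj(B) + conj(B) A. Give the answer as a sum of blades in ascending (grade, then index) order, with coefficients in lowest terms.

first term: -\frac{229}{30} + \frac{79}{40} \gamma_{1} + \frac{9}{10} \gamma_{2} - \frac{683}{120} \gamma_{12}
second term: \frac{88}{15} + \frac{31}{40} \gamma_{1} + \frac{9}{10} \gamma_{2} + \frac{413}{120} \gamma_{12}
Answer: -\frac{53}{30} + \frac{11}{4} \gamma_{1} + \frac{9}{5} \gamma_{2} - \frac{9}{4} \gamma_{12}


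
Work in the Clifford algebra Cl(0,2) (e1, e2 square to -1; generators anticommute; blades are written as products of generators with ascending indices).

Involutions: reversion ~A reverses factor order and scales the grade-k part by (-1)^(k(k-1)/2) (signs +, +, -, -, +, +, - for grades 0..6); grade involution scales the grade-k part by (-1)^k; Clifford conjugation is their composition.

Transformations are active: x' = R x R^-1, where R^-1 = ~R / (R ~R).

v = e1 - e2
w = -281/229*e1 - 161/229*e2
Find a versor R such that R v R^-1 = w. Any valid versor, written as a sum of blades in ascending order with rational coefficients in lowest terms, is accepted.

A norm check does it: q(v) = q(w) = -2, hence R = v + w = -52/229*e1 - 390/229*e2 realises the map — parallel part kept, (v - w)/2 negated, v carried to w.
Answer: -52/229*e1 - 390/229*e2


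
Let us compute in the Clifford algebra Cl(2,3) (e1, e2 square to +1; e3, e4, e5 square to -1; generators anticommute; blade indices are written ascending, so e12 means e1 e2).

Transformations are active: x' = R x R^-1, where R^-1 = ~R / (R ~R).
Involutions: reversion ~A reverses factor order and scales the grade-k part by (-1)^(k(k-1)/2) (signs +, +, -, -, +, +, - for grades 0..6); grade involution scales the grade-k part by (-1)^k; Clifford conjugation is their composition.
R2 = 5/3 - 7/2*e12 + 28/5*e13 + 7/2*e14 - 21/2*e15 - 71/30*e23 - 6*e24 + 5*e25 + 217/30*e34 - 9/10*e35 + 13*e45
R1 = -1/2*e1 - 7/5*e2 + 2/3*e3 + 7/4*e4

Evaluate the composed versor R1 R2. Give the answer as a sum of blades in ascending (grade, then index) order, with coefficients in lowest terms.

Distribute over the terms of R1 (each basis-blade product reordered to ascending indices, repeated generators contracted through their squares):
(-1/2*e1) R2 = -5/6*e1 + 7/4*e2 - 14/5*e3 - 7/4*e4 + 21/4*e5 + 71/60*e123 + 3*e124 - 5/2*e125 - 217/60*e134 + 9/20*e135 - 13/2*e145
(-7/5*e2) R2 = -49/10*e1 - 7/3*e2 + 497/150*e3 + 42/5*e4 - 7*e5 + 196/25*e123 + 49/10*e124 - 147/10*e125 - 1519/150*e234 + 63/50*e235 - 91/5*e245
(2/3*e3) R2 = 56/15*e1 - 71/45*e2 + 10/9*e3 - 217/45*e4 + 3/5*e5 - 7/3*e123 - 7/3*e134 + 7*e135 + 4*e234 - 10/3*e235 + 26/3*e345
(7/4*e4) R2 = 49/8*e1 - 21/2*e2 + 1519/120*e3 + 35/12*e4 - 91/4*e5 - 49/8*e124 + 49/5*e134 + 147/8*e145 - 497/120*e234 - 35/4*e245 + 63/40*e345
Summing the partial products and collecting blades:
Answer: 33/8*e1 - 2279/180*e2 + 25709/1800*e3 + 427/90*e4 - 239/10*e5 + 669/100*e123 + 71/40*e124 - 86/5*e125 + 77/20*e134 + 149/20*e135 + 95/8*e145 - 6161/600*e234 - 311/150*e235 - 539/20*e245 + 1229/120*e345


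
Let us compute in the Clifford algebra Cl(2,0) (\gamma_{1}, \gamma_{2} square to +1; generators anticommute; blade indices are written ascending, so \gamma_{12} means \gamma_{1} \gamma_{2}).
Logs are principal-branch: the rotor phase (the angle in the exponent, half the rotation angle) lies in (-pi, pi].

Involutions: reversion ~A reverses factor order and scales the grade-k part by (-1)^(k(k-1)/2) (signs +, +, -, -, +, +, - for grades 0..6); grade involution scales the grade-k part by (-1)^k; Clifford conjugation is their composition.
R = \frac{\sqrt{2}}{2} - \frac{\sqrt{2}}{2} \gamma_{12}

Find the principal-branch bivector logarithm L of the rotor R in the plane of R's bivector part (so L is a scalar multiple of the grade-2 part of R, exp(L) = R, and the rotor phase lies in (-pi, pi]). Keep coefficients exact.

The scalar part of R is \frac{\sqrt{2}}{2}, so the principal-branch rotor phase is pinned; divide the bivector part by its sine to get the unit plane — L is the phase times that plane.
Concretely: cos(phase) = \frac{\sqrt{2}}{2} gives phase = ±\frac{\pi}{4}, and since phase/sin(phase) is even the sign is immaterial: L = (phase/sin(phase)) * <R>_2 = (\frac{\sqrt{2} \pi}{4}) * <R>_2.
Answer: - \frac{\pi}{4} \gamma_{12}


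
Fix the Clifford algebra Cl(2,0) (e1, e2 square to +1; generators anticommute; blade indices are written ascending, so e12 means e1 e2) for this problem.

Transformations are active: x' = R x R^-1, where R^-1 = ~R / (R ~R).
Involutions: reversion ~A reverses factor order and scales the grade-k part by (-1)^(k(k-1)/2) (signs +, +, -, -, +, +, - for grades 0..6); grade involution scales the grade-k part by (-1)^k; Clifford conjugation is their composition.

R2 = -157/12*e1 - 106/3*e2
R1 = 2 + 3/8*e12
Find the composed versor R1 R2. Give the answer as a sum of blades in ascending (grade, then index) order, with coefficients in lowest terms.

Distribute over the terms of R1 (each basis-blade product reordered to ascending indices, repeated generators contracted through their squares):
(2) R2 = -157/6*e1 - 212/3*e2
(3/8*e12) R2 = -53/4*e1 + 157/32*e2
Summing the partial products and collecting blades:
Answer: -473/12*e1 - 6313/96*e2


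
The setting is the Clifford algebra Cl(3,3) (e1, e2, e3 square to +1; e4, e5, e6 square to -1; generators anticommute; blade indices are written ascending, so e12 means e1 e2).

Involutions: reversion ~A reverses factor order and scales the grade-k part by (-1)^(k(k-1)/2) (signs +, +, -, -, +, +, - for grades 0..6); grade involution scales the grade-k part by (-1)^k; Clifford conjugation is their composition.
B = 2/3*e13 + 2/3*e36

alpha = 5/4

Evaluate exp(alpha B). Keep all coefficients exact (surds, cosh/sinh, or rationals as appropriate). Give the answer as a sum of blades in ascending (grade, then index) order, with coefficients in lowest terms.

B^2 term by term: the squares give (2/3)^2*(e13)^2 + (2/3)^2*(e36)^2 = 4/9*(-1) + 4/9*(+1) = 0 (each basis 2-blade squares to minus the product of its generators' squares); cross terms between blades sharing an index anticommute and cancel. So B^2 = 0.
B^2 = 0, so the series closes: exp(alpha B) = 1 + alpha B (parabolic case).
Answer: 1 + 5/6*e13 + 5/6*e36


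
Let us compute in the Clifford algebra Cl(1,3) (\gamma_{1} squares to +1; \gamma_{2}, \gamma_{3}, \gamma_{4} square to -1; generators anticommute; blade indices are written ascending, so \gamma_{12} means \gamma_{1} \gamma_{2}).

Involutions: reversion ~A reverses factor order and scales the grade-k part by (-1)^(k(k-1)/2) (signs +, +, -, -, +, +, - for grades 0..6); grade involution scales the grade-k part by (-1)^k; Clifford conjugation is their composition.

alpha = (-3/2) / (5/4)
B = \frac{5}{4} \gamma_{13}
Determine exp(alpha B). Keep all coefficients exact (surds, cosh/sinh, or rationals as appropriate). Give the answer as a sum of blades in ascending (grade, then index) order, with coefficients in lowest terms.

B^2 = (\frac{5}{4})^2*(\gamma_{13})^2 = \frac{25}{16}*(+1) = \frac{25}{16} (a basis 2-blade squares to minus the product of its generators' squares).
B^2 = \frac{25}{16} — the positive square puts this in the hyperbolic regime; l = \frac{5}{4}, alpha*l = - \frac{3}{2}, so exp(alpha B) = cosh(- \frac{3}{2}) + (sinh(- \frac{3}{2})/(\frac{5}{4}))*B = \cosh{\left(\frac{3}{2} \right)} + (- \frac{4 \sinh{\left(\frac{3}{2} \right)}}{5})*B.
Answer: \cosh{\left(\frac{3}{2} \right)} - \sinh{\left(\frac{3}{2} \right)} \gamma_{13}


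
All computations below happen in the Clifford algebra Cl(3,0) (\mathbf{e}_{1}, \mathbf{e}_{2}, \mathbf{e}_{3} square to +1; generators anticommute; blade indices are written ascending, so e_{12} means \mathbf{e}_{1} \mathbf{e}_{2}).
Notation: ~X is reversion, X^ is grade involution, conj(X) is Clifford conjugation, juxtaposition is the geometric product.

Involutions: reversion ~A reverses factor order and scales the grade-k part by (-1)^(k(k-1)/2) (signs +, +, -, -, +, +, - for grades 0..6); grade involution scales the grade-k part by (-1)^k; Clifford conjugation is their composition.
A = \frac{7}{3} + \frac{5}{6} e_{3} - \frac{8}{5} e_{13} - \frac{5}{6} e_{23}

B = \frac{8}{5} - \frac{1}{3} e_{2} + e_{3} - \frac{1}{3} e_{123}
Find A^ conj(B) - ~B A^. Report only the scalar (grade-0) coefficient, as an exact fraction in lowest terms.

first term: \frac{137}{30} + \frac{119}{90} e_{1} + \frac{193}{90} e_{2} - \frac{61}{18} e_{3} + \frac{5}{18} e_{12} - \frac{64}{25} e_{13} - \frac{19}{18} e_{23} - \frac{11}{45} e_{123}
second term: \frac{29}{10} + \frac{169}{90} e_{1} - \frac{43}{90} e_{2} + \frac{23}{18} e_{3} - \frac{5}{18} e_{12} - \frac{64}{25} e_{13} - \frac{19}{18} e_{23} + \frac{11}{45} e_{123}
Answer: \frac{5}{3}


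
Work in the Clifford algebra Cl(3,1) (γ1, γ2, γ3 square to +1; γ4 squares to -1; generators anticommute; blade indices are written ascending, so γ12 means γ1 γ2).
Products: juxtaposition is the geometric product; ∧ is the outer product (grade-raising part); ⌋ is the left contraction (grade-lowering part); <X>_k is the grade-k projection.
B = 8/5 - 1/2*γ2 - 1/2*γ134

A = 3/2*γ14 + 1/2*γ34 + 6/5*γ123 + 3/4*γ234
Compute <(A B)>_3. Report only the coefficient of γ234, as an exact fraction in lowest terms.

step 1: -1/4*γ1 + 3/4*γ3 + 3/8*γ12 + 3/5*γ13 + 12/5*γ14 - 3/5*γ24 + 17/40*γ34 + 48/25*γ123 + 3/4*γ124 + 19/20*γ234
step 2: 48/25*γ123 + 3/4*γ124 + 19/20*γ234
Answer: 19/20


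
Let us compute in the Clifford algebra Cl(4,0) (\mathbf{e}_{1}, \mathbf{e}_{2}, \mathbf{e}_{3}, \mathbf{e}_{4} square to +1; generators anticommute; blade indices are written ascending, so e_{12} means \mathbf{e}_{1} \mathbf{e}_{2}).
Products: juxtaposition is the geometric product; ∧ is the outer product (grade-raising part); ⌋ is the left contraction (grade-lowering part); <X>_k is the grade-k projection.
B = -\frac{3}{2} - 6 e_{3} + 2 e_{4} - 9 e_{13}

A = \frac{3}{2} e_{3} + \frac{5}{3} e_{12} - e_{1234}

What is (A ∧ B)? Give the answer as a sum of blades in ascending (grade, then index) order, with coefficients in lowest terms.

step 1: -\frac{9}{4} e_{3} - \frac{5}{2} e_{12} + 3 e_{34} - 10 e_{123} + \frac{10}{3} e_{124} + \frac{3}{2} e_{1234}
Answer: -\frac{9}{4} e_{3} - \frac{5}{2} e_{12} + 3 e_{34} - 10 e_{123} + \frac{10}{3} e_{124} + \frac{3}{2} e_{1234}


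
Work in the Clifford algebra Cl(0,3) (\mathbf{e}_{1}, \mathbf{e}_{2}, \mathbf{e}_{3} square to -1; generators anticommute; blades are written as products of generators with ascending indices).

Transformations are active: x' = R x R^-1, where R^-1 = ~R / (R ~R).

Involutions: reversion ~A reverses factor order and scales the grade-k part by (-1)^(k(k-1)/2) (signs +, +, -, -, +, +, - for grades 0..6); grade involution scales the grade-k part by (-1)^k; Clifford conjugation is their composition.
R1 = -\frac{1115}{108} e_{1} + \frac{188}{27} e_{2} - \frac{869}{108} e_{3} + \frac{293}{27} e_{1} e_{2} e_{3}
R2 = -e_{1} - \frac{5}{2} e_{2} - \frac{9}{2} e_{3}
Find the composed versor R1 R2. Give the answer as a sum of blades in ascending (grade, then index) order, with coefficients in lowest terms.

Distribute over the terms of R2 (each basis-blade product reordered to ascending indices, repeated generators contracted through their squares):
R1 (-e_{1}) = -\frac{1115}{108} + \frac{188}{27} e_{1} e_{2} - \frac{869}{108} e_{1} e_{3} + \frac{293}{27} e_{2} e_{3}
R1 (-\frac{5}{2} e_{2}) = \frac{470}{27} + \frac{5575}{216} e_{1} e_{2} - \frac{1465}{54} e_{1} e_{3} - \frac{4345}{216} e_{2} e_{3}
R1 (-\frac{9}{2} e_{3}) = -\frac{869}{24} + \frac{293}{6} e_{1} e_{2} + \frac{1115}{24} e_{1} e_{3} - \frac{94}{3} e_{2} e_{3}
Summing the partial products and collecting blades:
Answer: -\frac{233}{8} + \frac{17627}{216} e_{1} e_{2} + \frac{2437}{216} e_{1} e_{3} - \frac{2923}{72} e_{2} e_{3}


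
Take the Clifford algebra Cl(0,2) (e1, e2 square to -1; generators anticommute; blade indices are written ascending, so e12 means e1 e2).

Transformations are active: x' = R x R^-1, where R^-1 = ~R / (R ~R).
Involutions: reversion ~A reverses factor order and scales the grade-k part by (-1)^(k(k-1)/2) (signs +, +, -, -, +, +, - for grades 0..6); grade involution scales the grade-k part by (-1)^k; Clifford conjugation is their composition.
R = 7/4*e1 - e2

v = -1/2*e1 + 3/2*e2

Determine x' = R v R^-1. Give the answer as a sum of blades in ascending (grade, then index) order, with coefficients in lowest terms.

~R = 7/4*e1 - e2, and R ~R = -65/16, so R^-1 = ~R / (-65/16).
R v = 19/8 + 17/8*e12
Answer: -201/130*e1 - 43/130*e2


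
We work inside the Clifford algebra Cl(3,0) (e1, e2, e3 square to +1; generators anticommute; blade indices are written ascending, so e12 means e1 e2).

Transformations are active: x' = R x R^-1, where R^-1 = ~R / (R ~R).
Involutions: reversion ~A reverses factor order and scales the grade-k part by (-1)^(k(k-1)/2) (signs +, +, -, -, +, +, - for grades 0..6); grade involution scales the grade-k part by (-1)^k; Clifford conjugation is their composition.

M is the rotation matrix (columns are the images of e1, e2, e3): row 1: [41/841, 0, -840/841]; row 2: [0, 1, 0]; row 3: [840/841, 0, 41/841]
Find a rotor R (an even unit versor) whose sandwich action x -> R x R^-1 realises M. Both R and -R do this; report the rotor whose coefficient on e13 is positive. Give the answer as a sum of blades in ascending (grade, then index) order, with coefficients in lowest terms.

Method: write R = a + b12*e12 + b13*e13 + b23*e23 with a^2 + b12^2 + b13^2 + b23^2 = 1 (so R^-1 = ~R). Expanding the columns R e_j ~R gives tr M = 4a^2 - 1 and, from the antisymmetric part, M21 - M12 = -4a*b12, M13 - M31 = 4a*b13, M32 - M23 = -4a*b23.
Here tr M = 923/841, so a^2 = (1 + tr M)/4 = 441/841 and a = ±21/29. Taking a = 21/29: M21 - M12 = 0, M13 - M31 = -1680/841, M32 - M23 = 0, giving b12 = 0, b13 = -20/29, b23 = 0, i.e. R = 21/29 - 20/29*e13.
Its e13 coefficient is negative, so report the other preimage -R.
Answer: -21/29 + 20/29*e13. Uniqueness: Spin(3) -> SO(3) maps R and -R to the same rotation of trace 923/841; fixing the sign of the e13 coefficient removes the ambiguity.


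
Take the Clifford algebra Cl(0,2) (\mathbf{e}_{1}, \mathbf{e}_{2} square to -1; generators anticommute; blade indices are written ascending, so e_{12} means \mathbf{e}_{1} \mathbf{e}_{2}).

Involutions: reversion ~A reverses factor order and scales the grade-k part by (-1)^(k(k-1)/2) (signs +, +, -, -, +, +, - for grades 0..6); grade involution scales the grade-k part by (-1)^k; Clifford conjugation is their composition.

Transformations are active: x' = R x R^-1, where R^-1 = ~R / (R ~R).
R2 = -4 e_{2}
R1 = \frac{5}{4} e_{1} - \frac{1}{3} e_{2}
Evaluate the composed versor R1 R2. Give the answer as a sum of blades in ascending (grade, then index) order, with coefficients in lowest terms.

Distribute over the terms of R2 (each basis-blade product reordered to ascending indices, repeated generators contracted through their squares):
R1 (-4 e_{2}) = -\frac{4}{3} - 5 e_{12}
Answer: -\frac{4}{3} - 5 e_{12}


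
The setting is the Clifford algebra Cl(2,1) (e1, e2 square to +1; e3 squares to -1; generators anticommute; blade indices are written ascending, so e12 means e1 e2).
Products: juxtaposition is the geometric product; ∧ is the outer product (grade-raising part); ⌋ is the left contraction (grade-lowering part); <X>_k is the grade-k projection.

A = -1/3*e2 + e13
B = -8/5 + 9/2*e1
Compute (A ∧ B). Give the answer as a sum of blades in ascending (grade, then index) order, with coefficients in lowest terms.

step 1: 8/15*e2 + 3/2*e12 - 8/5*e13
Answer: 8/15*e2 + 3/2*e12 - 8/5*e13


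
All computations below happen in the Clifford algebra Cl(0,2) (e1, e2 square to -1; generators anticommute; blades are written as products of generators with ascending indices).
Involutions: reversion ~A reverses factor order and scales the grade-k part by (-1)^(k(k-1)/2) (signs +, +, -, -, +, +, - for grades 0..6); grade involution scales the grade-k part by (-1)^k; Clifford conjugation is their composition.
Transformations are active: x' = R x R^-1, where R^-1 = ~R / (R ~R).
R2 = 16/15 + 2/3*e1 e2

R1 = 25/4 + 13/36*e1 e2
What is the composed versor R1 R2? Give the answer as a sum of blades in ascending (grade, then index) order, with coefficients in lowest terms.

Distribute over the terms of R1 (each basis-blade product reordered to ascending indices, repeated generators contracted through their squares):
(25/4) R2 = 20/3 + 25/6*e1 e2
(13/36*e1 e2) R2 = -13/54 + 52/135*e1 e2
Summing the partial products and collecting blades:
Answer: 347/54 + 1229/270*e1 e2


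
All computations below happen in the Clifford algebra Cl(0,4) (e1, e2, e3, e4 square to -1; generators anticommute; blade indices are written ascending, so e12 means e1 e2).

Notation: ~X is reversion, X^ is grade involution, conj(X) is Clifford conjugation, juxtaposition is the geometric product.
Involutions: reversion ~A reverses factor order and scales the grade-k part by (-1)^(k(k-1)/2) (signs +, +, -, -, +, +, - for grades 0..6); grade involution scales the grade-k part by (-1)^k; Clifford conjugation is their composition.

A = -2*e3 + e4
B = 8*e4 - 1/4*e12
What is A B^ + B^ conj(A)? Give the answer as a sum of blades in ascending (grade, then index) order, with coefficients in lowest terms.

first term: 8 + 16*e34 + 1/2*e123 - 1/4*e124
second term: -8 + 16*e34 - 1/2*e123 + 1/4*e124
Answer: 32*e34


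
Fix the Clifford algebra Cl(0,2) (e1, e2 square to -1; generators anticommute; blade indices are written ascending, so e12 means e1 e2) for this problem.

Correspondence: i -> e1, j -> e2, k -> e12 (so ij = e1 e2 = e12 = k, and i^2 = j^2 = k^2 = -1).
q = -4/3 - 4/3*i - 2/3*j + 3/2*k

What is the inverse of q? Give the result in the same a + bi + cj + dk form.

In blades: q = -4/3 - 4/3*e1 - 2/3*e2 + 3/2*e12.
With qbar = -4/3 + 4/3*e1 + 2/3*e2 - 3/2*e12 (scalar fixed, mapped units negated), q qbar = 25/4 (the sum of squared coefficients), so q^-1 = qbar / (25/4) = -16/75 + 16/75*e1 + 8/75*e2 - 6/25*e12; translating back:
Answer: -16/75 + 16/75*i + 8/75*j - 6/25*k


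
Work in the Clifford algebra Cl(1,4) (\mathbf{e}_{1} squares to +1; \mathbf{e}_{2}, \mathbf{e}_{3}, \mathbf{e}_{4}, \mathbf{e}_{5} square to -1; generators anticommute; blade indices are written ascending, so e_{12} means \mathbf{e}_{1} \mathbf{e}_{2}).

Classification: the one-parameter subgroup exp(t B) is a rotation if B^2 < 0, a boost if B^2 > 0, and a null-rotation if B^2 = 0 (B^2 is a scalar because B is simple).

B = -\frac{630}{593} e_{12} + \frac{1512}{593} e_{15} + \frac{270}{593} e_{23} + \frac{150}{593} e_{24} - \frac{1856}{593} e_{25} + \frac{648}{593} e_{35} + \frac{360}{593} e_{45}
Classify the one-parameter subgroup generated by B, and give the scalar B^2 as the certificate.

B^2 term by term: the squares give (-\frac{630}{593})^2*(e_{12})^2 + (\frac{1512}{593})^2*(e_{15})^2 + (\frac{270}{593})^2*(e_{23})^2 + (\frac{150}{593})^2*(e_{24})^2 + (-\frac{1856}{593})^2*(e_{25})^2 + (\frac{648}{593})^2*(e_{35})^2 + (\frac{360}{593})^2*(e_{45})^2 = \frac{396900}{351649}*(+1) + \frac{2286144}{351649}*(+1) + \frac{72900}{351649}*(-1) + \frac{22500}{351649}*(-1) + \frac{3444736}{351649}*(-1) + \frac{419904}{351649}*(-1) + \frac{129600}{351649}*(-1) = -4 (each basis 2-blade squares to minus the product of its generators' squares); cross terms between blades sharing an index anticommute and cancel; the commuting (index-disjoint) pairs give grade-4 terms 2*c*c'*(blade product), which cancel blade by blade — e_{1235}: -\frac{816480}{351649} + \frac{816480}{351649} = 0; e_{1245}: -\frac{453600}{351649} + \frac{453600}{351649} = 0; e_{2345}: \frac{194400}{351649} - \frac{194400}{351649} = 0 — confirming B is simple. So B^2 = -4.
Answer: rotation, certificate B^2 = -4. The class reads off the invariant scalar -4 directly.
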